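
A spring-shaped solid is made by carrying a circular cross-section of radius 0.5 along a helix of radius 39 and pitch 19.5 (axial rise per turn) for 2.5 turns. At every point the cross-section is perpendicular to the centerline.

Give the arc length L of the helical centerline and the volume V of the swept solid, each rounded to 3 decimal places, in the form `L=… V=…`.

2πR = 2π·39 = 245.044227
per-turn = √(245.044227² + 19.5²) = √(60046.6732 + 380.25) = √60426.9232 = 245.818883
L = 2.5 × 245.818883 = 614.547207
V = π·0.5² × L = 0.785398 × 614.547207 = 482.664248

L=614.547 V=482.664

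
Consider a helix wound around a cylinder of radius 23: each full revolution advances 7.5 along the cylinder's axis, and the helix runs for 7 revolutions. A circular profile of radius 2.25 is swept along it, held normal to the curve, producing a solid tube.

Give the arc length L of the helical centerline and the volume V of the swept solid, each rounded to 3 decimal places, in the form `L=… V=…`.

L=1012.954 V=16110.341

2πR = 2π·23 = 144.513262
per-turn = √(144.513262² + 7.5²) = √(20884.0829 + 56.25) = √20940.3329 = 144.707750
L = 7 × 144.707750 = 1012.954250
V = π·2.25² × L = 15.904313 × 1012.954250 = 16110.341254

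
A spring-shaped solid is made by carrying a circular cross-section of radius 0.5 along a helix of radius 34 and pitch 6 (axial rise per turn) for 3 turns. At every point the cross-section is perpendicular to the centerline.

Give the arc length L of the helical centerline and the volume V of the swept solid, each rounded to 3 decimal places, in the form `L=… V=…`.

L=641.138 V=503.548

2πR = 2π·34 = 213.628300
per-turn = √(213.628300² + 6²) = √(45637.0508 + 36) = √45673.0508 = 213.712542
L = 3 × 213.712542 = 641.137627
V = π·0.5² × L = 0.785398 × 641.137627 = 503.548315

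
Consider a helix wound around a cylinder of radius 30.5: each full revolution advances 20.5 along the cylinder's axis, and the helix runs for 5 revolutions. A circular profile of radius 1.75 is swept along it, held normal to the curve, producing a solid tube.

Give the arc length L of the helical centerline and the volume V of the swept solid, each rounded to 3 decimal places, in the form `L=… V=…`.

2πR = 2π·30.5 = 191.637152
per-turn = √(191.637152² + 20.5²) = √(36724.7980 + 420.25) = √37145.0480 = 192.730506
L = 5 × 192.730506 = 963.652530
V = π·1.75² × L = 9.621128 × 963.652530 = 9271.423863

L=963.653 V=9271.424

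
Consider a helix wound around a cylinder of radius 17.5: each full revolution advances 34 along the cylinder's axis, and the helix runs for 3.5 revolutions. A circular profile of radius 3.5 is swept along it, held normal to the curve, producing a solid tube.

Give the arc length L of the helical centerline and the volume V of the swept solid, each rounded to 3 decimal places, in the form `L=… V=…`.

L=402.823 V=15502.464

2πR = 2π·17.5 = 109.955743
per-turn = √(109.955743² + 34²) = √(12090.2654 + 1156) = √13246.2654 = 115.092421
L = 3.5 × 115.092421 = 402.823474
V = π·3.5² × L = 38.484510 × 402.823474 = 15502.464008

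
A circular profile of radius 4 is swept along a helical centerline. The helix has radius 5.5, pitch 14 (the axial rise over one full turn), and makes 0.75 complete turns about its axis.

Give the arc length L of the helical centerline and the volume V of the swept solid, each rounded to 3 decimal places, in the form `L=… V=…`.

L=27.964 V=1405.637

2πR = 2π·5.5 = 34.557519
per-turn = √(34.557519² + 14²) = √(1194.2221 + 196) = √1390.2221 = 37.285683
L = 0.75 × 37.285683 = 27.964262
V = π·4² × L = 50.265482 × 27.964262 = 1405.637121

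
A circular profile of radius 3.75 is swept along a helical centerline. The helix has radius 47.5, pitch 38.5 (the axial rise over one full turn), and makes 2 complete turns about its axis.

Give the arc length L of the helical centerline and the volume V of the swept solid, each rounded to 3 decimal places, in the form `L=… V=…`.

L=601.849 V=26588.856

2πR = 2π·47.5 = 298.451302
per-turn = √(298.451302² + 38.5²) = √(89073.1797 + 1482.25) = √90555.4297 = 300.924292
L = 2 × 300.924292 = 601.848585
V = π·3.75² × L = 44.178647 × 601.848585 = 26588.855984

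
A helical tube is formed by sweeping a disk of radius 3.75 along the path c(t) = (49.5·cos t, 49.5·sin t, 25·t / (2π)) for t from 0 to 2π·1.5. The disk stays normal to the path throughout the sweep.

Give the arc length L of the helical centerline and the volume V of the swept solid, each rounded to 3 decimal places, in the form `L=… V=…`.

2πR = 2π·49.5 = 311.017673
per-turn = √(311.017673² + 25²) = √(96731.9927 + 625) = √97356.9927 = 312.020821
L = 1.5 × 312.020821 = 468.031231
V = π·3.75² × L = 44.178647 × 468.031231 = 20676.986417

L=468.031 V=20676.986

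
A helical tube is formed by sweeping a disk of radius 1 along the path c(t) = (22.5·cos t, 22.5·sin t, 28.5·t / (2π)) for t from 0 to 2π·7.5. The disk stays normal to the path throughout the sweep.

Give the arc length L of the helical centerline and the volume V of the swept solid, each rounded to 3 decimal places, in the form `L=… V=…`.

2πR = 2π·22.5 = 141.371669
per-turn = √(141.371669² + 28.5²) = √(19985.9489 + 812.25) = √20798.1989 = 144.215807
L = 7.5 × 144.215807 = 1081.618551
V = π·1² × L = 3.141593 × 1081.618551 = 3398.004892

L=1081.619 V=3398.005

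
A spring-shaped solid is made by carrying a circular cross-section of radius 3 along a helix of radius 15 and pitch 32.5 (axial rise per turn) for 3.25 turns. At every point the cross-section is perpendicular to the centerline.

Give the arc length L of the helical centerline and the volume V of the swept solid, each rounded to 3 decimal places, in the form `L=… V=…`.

L=324.006 V=9161.040

2πR = 2π·15 = 94.247780
per-turn = √(94.247780² + 32.5²) = √(8882.6440 + 1056.25) = √9938.8940 = 99.694002
L = 3.25 × 99.694002 = 324.005505
V = π·3² × L = 28.274334 × 324.005505 = 9161.039836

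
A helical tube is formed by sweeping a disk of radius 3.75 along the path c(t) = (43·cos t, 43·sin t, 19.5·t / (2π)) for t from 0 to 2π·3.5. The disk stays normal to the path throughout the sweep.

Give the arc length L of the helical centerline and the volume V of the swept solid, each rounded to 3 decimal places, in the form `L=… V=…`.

2πR = 2π·43 = 270.176968
per-turn = √(270.176968² + 19.5²) = √(72995.5942 + 380.25) = √73375.8442 = 270.879760
L = 3.5 × 270.879760 = 948.079159
V = π·3.75² × L = 44.178647 × 948.079159 = 41884.854180

L=948.079 V=41884.854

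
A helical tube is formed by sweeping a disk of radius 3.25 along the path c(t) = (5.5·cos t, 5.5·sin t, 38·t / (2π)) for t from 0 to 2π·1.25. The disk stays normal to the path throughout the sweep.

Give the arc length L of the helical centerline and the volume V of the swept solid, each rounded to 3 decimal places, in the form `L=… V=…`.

2πR = 2π·5.5 = 34.557519
per-turn = √(34.557519² + 38²) = √(1194.2221 + 1444) = √2638.2221 = 51.363627
L = 1.25 × 51.363627 = 64.204533
V = π·3.25² × L = 33.183072 × 64.204533 = 2130.503673

L=64.205 V=2130.504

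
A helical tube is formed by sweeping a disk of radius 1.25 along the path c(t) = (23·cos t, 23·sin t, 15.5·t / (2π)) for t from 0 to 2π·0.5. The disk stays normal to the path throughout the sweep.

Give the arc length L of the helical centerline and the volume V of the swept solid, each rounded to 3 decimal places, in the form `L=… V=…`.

L=72.671 V=356.723

2πR = 2π·23 = 144.513262
per-turn = √(144.513262² + 15.5²) = √(20884.0829 + 240.25) = √21124.3329 = 145.342124
L = 0.5 × 145.342124 = 72.671062
V = π·1.25² × L = 4.908739 × 72.671062 = 356.723241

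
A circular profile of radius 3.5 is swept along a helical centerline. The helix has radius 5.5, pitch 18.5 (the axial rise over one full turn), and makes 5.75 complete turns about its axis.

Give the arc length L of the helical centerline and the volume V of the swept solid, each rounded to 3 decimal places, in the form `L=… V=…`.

2πR = 2π·5.5 = 34.557519
per-turn = √(34.557519² + 18.5²) = √(1194.2221 + 342.25) = √1536.4721 = 39.197859
L = 5.75 × 39.197859 = 225.387688
V = π·3.5² × L = 38.484510 × 225.387688 = 8673.934732

L=225.388 V=8673.935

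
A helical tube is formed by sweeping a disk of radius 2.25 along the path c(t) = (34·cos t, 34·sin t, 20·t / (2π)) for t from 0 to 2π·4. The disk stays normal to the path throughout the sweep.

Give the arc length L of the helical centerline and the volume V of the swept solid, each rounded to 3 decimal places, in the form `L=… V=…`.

2πR = 2π·34 = 213.628300
per-turn = √(213.628300² + 20²) = √(45637.0508 + 400) = √46037.0508 = 214.562464
L = 4 × 214.562464 = 858.249854
V = π·2.25² × L = 15.904313 × 858.249854 = 13649.874147

L=858.250 V=13649.874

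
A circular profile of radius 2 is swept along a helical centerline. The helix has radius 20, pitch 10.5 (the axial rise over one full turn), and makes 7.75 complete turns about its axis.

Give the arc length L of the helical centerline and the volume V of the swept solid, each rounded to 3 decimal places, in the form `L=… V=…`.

2πR = 2π·20 = 125.663706
per-turn = √(125.663706² + 10.5²) = √(15791.3670 + 110.25) = √15901.6170 = 126.101614
L = 7.75 × 126.101614 = 977.287508
V = π·2² × L = 12.566371 × 977.287508 = 12280.957024

L=977.288 V=12280.957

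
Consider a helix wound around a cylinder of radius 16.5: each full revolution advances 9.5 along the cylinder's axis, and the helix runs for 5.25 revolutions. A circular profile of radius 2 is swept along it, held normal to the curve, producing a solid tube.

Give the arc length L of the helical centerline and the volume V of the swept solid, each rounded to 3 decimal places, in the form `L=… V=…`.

L=546.561 V=6868.292

2πR = 2π·16.5 = 103.672558
per-turn = √(103.672558² + 9.5²) = √(10747.9992 + 90.25) = √10838.2492 = 104.106912
L = 5.25 × 104.106912 = 546.561290
V = π·2² × L = 12.566371 × 546.561290 = 6868.291730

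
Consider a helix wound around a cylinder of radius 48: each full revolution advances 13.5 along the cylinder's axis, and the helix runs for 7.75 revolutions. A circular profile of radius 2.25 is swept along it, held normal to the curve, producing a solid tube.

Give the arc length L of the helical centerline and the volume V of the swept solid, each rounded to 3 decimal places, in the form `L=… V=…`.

L=2339.685 V=37211.088

2πR = 2π·48 = 301.592895
per-turn = √(301.592895² + 13.5²) = √(90958.2742 + 182.25) = √91140.5242 = 301.894889
L = 7.75 × 301.894889 = 2339.685392
V = π·2.25² × L = 15.904313 × 2339.685392 = 37211.088345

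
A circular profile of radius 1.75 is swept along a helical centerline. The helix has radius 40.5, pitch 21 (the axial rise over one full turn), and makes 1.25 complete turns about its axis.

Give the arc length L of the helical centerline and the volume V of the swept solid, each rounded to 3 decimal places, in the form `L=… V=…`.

2πR = 2π·40.5 = 254.469005
per-turn = √(254.469005² + 21²) = √(64754.4745 + 441) = √65195.4745 = 255.334045
L = 1.25 × 255.334045 = 319.167556
V = π·1.75² × L = 9.621128 × 319.167556 = 3070.751752

L=319.168 V=3070.752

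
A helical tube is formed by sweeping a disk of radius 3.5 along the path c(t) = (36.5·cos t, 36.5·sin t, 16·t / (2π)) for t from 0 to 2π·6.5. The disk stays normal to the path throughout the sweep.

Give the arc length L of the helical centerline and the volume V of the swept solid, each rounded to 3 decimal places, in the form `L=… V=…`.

2πR = 2π·36.5 = 229.336264
per-turn = √(229.336264² + 16²) = √(52595.1219 + 256) = √52851.1219 = 229.893719
L = 6.5 × 229.893719 = 1494.309171
V = π·3.5² × L = 38.484510 × 1494.309171 = 57507.756241

L=1494.309 V=57507.756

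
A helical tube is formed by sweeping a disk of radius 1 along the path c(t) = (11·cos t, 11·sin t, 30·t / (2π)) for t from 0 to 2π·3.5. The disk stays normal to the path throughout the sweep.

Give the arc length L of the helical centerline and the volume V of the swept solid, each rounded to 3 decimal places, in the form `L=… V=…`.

2πR = 2π·11 = 69.115038
per-turn = √(69.115038² + 30²) = √(4776.8885 + 900) = √5676.8885 = 75.345129
L = 3.5 × 75.345129 = 263.707953
V = π·1² × L = 3.141593 × 263.707953 = 828.462968

L=263.708 V=828.463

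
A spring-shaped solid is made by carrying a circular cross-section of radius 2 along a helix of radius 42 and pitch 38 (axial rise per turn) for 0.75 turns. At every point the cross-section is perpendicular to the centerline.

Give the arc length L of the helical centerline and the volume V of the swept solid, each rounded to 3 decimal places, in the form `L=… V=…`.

L=199.962 V=2512.794

2πR = 2π·42 = 263.893783
per-turn = √(263.893783² + 38²) = √(69639.9287 + 1444) = √71083.9287 = 266.615695
L = 0.75 × 266.615695 = 199.961771
V = π·2² × L = 12.566371 × 199.961771 = 2512.793723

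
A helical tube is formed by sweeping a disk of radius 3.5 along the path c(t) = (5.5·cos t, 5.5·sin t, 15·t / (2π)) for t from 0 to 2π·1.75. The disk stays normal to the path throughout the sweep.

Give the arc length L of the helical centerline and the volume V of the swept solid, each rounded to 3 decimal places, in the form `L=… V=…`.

L=65.927 V=2537.168

2πR = 2π·5.5 = 34.557519
per-turn = √(34.557519² + 15²) = √(1194.2221 + 225) = √1419.2221 = 37.672565
L = 1.75 × 37.672565 = 65.926988
V = π·3.5² × L = 38.484510 × 65.926988 = 2537.167839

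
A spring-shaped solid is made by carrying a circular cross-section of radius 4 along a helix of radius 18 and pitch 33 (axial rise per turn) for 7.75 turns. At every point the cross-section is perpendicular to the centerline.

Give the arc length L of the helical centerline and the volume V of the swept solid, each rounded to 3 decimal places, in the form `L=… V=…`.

L=913.054 V=45895.109

2πR = 2π·18 = 113.097336
per-turn = √(113.097336² + 33²) = √(12791.0073 + 1089) = √13880.0073 = 117.813443
L = 7.75 × 117.813443 = 913.054182
V = π·4² × L = 50.265482 × 913.054182 = 45895.108952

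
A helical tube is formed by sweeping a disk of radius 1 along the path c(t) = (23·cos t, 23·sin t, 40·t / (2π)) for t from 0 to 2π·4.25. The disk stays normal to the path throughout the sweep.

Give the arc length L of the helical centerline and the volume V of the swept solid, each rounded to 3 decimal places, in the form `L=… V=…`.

L=637.274 V=2002.057

2πR = 2π·23 = 144.513262
per-turn = √(144.513262² + 40²) = √(20884.0829 + 1600) = √22484.0829 = 149.946934
L = 4.25 × 149.946934 = 637.274468
V = π·1² × L = 3.141593 × 637.274468 = 2002.056787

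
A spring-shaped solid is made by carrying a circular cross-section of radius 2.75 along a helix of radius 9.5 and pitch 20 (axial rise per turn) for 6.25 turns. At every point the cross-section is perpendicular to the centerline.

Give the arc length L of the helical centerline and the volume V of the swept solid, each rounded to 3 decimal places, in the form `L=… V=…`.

2πR = 2π·9.5 = 59.690260
per-turn = √(59.690260² + 20²) = √(3562.9272 + 400) = √3962.9272 = 62.951785
L = 6.25 × 62.951785 = 393.448654
V = π·2.75² × L = 23.758294 × 393.448654 = 9347.668969

L=393.449 V=9347.669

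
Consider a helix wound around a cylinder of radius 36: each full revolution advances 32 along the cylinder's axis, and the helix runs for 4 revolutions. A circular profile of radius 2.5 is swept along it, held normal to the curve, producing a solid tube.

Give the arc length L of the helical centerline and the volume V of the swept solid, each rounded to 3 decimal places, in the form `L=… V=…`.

L=913.788 V=17942.185

2πR = 2π·36 = 226.194671
per-turn = √(226.194671² + 32²) = √(51164.0292 + 1024) = √52188.0292 = 228.446994
L = 4 × 228.446994 = 913.787977
V = π·2.5² × L = 19.634954 × 913.787977 = 17942.184978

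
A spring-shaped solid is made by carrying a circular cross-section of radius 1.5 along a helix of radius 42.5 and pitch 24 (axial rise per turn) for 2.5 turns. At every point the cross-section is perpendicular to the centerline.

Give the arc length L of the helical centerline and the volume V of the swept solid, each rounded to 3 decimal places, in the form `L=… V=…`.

2πR = 2π·42.5 = 267.035376
per-turn = √(267.035376² + 24²) = √(71307.8918 + 576) = √71883.8918 = 268.111715
L = 2.5 × 268.111715 = 670.279288
V = π·1.5² × L = 7.068583 × 670.279288 = 4737.925095

L=670.279 V=4737.925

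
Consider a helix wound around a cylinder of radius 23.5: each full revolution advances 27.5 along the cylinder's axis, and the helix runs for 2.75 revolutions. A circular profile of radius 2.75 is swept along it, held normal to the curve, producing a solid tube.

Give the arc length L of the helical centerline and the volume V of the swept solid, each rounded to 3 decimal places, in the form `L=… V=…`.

2πR = 2π·23.5 = 147.654855
per-turn = √(147.654855² + 27.5²) = √(21801.9561 + 756.25) = √22558.2061 = 150.193895
L = 2.75 × 150.193895 = 413.033211
V = π·2.75² × L = 23.758294 × 413.033211 = 9812.964653

L=413.033 V=9812.965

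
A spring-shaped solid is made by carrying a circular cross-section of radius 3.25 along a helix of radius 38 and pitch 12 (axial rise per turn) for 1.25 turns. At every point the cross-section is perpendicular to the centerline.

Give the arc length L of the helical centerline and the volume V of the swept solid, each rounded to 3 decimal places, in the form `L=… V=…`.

2πR = 2π·38 = 238.761042
per-turn = √(238.761042² + 12²) = √(57006.8350 + 144) = √57150.8350 = 239.062408
L = 1.25 × 239.062408 = 298.828010
V = π·3.25² × L = 33.183072 × 298.828010 = 9916.031501

L=298.828 V=9916.032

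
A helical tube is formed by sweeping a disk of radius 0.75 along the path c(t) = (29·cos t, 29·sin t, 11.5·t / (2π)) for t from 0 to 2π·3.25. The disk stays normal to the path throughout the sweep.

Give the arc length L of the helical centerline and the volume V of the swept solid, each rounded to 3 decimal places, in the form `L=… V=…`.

2πR = 2π·29 = 182.212374
per-turn = √(182.212374² + 11.5²) = √(33201.3492 + 132.25) = √33333.5992 = 182.574914
L = 3.25 × 182.574914 = 593.368470
V = π·0.75² × L = 1.767146 × 593.368470 = 1048.568640

L=593.368 V=1048.569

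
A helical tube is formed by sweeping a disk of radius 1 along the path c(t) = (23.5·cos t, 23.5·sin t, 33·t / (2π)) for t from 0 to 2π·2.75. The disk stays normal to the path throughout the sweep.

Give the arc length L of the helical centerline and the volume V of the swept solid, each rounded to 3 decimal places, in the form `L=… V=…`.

2πR = 2π·23.5 = 147.654855
per-turn = √(147.654855² + 33²) = √(21801.9561 + 1089) = √22890.9561 = 151.297575
L = 2.75 × 151.297575 = 416.068331
V = π·1² × L = 3.141593 × 416.068331 = 1307.117211

L=416.068 V=1307.117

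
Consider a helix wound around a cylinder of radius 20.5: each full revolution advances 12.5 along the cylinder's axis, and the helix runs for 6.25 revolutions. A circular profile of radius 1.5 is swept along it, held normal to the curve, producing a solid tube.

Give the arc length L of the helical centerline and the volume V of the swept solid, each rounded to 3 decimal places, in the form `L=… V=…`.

2πR = 2π·20.5 = 128.805299
per-turn = √(128.805299² + 12.5²) = √(16590.8050 + 156.25) = √16747.0550 = 129.410413
L = 6.25 × 129.410413 = 808.815081
V = π·1.5² × L = 7.068583 × 808.815081 = 5717.176915

L=808.815 V=5717.177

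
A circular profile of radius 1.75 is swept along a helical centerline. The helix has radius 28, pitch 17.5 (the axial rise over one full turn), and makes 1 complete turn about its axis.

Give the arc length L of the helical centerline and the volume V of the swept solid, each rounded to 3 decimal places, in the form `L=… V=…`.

2πR = 2π·28 = 175.929189
per-turn = √(175.929189² + 17.5²) = √(30951.0794 + 306.25) = √31257.3294 = 176.797425
L = 1 × 176.797425 = 176.797425
V = π·1.75² × L = 9.621128 × 176.797425 = 1700.990566

L=176.797 V=1700.991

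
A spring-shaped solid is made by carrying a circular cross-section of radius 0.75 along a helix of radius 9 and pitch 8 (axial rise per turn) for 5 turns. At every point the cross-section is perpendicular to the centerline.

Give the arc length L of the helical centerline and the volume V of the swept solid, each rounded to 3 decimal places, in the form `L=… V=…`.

2πR = 2π·9 = 56.548668
per-turn = √(56.548668² + 8²) = √(3197.7518 + 64) = √3261.7518 = 57.111749
L = 5 × 57.111749 = 285.558743
V = π·0.75² × L = 1.767146 × 285.558743 = 504.623952

L=285.559 V=504.624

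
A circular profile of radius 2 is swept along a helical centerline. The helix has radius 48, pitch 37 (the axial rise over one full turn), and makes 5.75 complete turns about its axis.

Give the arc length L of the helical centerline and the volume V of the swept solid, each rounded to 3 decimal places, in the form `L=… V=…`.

2πR = 2π·48 = 301.592895
per-turn = √(301.592895² + 37²) = √(90958.2742 + 1369) = √92327.2742 = 303.854034
L = 5.75 × 303.854034 = 1747.160697
V = π·2² × L = 12.566371 × 1747.160697 = 21955.468844

L=1747.161 V=21955.469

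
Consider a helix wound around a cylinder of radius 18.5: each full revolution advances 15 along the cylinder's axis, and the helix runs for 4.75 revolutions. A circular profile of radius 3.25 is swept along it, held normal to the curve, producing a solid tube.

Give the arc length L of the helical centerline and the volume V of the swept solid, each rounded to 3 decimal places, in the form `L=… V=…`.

L=556.713 V=18473.452

2πR = 2π·18.5 = 116.238928
per-turn = √(116.238928² + 15²) = √(13511.4884 + 225) = √13736.4884 = 117.202766
L = 4.75 × 117.202766 = 556.713140
V = π·3.25² × L = 33.183072 × 556.713140 = 18473.452428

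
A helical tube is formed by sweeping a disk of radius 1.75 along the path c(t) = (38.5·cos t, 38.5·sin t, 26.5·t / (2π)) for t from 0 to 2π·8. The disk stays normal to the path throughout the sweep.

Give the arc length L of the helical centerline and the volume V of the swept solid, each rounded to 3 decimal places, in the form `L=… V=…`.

2πR = 2π·38.5 = 241.902634
per-turn = √(241.902634² + 26.5²) = √(58516.8845 + 702.25) = √59219.1345 = 243.349819
L = 8 × 243.349819 = 1946.798553
V = π·1.75² × L = 9.621128 × 1946.798553 = 18730.397102

L=1946.799 V=18730.397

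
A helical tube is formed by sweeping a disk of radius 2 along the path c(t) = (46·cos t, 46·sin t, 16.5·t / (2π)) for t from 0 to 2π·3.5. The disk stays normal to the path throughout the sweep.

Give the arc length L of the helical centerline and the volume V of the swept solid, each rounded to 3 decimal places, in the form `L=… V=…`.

L=1013.240 V=12732.748

2πR = 2π·46 = 289.026524
per-turn = √(289.026524² + 16.5²) = √(83536.3317 + 272.25) = √83808.5817 = 289.497119
L = 3.5 × 289.497119 = 1013.239915
V = π·2² × L = 12.566371 × 1013.239915 = 12732.748292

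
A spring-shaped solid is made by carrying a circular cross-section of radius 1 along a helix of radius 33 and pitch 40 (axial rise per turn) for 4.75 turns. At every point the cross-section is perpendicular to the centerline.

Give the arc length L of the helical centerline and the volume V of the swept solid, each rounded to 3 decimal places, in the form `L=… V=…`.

L=1003.049 V=3151.171

2πR = 2π·33 = 207.345115
per-turn = √(207.345115² + 40²) = √(42991.9968 + 1600) = √44591.9968 = 211.168172
L = 4.75 × 211.168172 = 1003.048816
V = π·1² × L = 3.141593 × 1003.048816 = 3151.170791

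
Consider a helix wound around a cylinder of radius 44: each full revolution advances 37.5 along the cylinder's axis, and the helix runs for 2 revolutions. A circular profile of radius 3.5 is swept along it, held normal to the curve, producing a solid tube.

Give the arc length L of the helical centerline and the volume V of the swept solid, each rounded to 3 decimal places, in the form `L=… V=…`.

2πR = 2π·44 = 276.460154
per-turn = √(276.460154² + 37.5²) = √(76430.2165 + 1406.25) = √77836.4665 = 278.991875
L = 2 × 278.991875 = 557.983751
V = π·3.5² × L = 38.484510 × 557.983751 = 21473.731233

L=557.984 V=21473.731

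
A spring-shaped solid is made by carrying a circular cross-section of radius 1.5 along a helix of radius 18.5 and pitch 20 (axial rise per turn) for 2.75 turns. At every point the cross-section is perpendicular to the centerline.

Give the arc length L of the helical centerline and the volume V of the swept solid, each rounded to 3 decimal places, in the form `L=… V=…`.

2πR = 2π·18.5 = 116.238928
per-turn = √(116.238928² + 20²) = √(13511.4884 + 400) = √13911.4884 = 117.946973
L = 2.75 × 117.946973 = 324.354176
V = π·1.5² × L = 7.068583 × 324.354176 = 2292.724564

L=324.354 V=2292.725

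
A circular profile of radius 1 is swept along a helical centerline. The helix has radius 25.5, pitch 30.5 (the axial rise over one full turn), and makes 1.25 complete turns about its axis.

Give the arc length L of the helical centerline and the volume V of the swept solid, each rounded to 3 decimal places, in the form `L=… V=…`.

L=203.873 V=640.486

2πR = 2π·25.5 = 160.221225
per-turn = √(160.221225² + 30.5²) = √(25670.8410 + 930.25) = √26601.0910 = 163.098409
L = 1.25 × 163.098409 = 203.873011
V = π·1² × L = 3.141593 × 203.873011 = 640.485955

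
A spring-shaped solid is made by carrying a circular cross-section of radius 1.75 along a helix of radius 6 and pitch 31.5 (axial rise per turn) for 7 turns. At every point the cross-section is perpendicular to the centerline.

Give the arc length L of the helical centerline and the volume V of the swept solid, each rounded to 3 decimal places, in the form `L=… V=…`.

2πR = 2π·6 = 37.699112
per-turn = √(37.699112² + 31.5²) = √(1421.2230 + 992.25) = √2413.4730 = 49.127111
L = 7 × 49.127111 = 343.889777
V = π·1.75² × L = 9.621128 × 343.889777 = 3308.607390

L=343.890 V=3308.607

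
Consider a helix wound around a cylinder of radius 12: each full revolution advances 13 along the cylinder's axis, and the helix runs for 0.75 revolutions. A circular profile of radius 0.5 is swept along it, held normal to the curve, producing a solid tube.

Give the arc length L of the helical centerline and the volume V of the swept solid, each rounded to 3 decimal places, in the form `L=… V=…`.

2πR = 2π·12 = 75.398224
per-turn = √(75.398224² + 13²) = √(5684.8921 + 169) = √5853.8921 = 76.510732
L = 0.75 × 76.510732 = 57.383049
V = π·0.5² × L = 0.785398 × 57.383049 = 45.068541

L=57.383 V=45.069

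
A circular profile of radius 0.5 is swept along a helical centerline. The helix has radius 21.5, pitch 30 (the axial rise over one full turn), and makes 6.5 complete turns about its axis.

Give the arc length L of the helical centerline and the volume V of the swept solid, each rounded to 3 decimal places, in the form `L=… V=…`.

2πR = 2π·21.5 = 135.088484
per-turn = √(135.088484² + 30²) = √(18248.8985 + 900) = √19148.8985 = 138.379545
L = 6.5 × 138.379545 = 899.467044
V = π·0.5² × L = 0.785398 × 899.467044 = 706.439764

L=899.467 V=706.440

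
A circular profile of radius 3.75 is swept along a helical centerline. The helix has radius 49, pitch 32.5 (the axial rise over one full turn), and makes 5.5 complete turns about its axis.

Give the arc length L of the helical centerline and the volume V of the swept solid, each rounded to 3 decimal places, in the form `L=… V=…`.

2πR = 2π·49 = 307.876080
per-turn = √(307.876080² + 32.5²) = √(94787.6807 + 1056.25) = √95843.9307 = 309.586709
L = 5.5 × 309.586709 = 1702.726902
V = π·3.75² × L = 44.178647 × 1702.726902 = 75224.170214

L=1702.727 V=75224.170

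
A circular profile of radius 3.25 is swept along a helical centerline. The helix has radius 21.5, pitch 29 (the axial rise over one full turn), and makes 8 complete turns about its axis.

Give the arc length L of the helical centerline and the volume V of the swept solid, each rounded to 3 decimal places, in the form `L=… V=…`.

2πR = 2π·21.5 = 135.088484
per-turn = √(135.088484² + 29²) = √(18248.8985 + 841) = √19089.8985 = 138.166199
L = 8 × 138.166199 = 1105.329592
V = π·3.25² × L = 33.183072 × 1105.329592 = 36678.231873

L=1105.330 V=36678.232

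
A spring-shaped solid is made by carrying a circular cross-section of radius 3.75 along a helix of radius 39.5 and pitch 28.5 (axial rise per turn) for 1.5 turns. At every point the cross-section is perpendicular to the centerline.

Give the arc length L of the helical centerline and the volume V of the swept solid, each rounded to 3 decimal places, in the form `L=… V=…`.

2πR = 2π·39.5 = 248.185820
per-turn = √(248.185820² + 28.5²) = √(61596.2011 + 812.25) = √62408.4511 = 249.816835
L = 1.5 × 249.816835 = 374.725253
V = π·3.75² × L = 44.178647 × 374.725253 = 16554.854539

L=374.725 V=16554.855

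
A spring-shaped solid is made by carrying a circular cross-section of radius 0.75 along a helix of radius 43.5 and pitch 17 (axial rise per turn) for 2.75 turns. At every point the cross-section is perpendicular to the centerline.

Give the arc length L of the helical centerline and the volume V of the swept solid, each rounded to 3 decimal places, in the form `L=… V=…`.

2πR = 2π·43.5 = 273.318561
per-turn = √(273.318561² + 17²) = √(74703.0357 + 289) = √74992.0357 = 273.846738
L = 2.75 × 273.846738 = 753.078528
V = π·0.75² × L = 1.767146 × 753.078528 = 1330.799610

L=753.079 V=1330.800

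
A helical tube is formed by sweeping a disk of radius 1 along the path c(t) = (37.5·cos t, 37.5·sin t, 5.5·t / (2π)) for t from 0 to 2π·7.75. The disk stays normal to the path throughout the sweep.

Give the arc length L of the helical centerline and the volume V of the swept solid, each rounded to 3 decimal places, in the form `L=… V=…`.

L=1826.548 V=5738.270

2πR = 2π·37.5 = 235.619449
per-turn = √(235.619449² + 5.5²) = √(55516.5248 + 30.25) = √55546.7748 = 235.683633
L = 7.75 × 235.683633 = 1826.548154
V = π·1² × L = 3.141593 × 1826.548154 = 5738.270262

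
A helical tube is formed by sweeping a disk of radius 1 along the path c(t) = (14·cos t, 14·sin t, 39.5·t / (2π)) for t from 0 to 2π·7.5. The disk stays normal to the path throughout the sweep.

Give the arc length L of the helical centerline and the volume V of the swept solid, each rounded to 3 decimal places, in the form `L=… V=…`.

2πR = 2π·14 = 87.964594
per-turn = √(87.964594² + 39.5²) = √(7737.7699 + 1560.25) = √9298.0199 = 96.426240
L = 7.5 × 96.426240 = 723.196803
V = π·1² × L = 3.141593 × 723.196803 = 2271.989765

L=723.197 V=2271.990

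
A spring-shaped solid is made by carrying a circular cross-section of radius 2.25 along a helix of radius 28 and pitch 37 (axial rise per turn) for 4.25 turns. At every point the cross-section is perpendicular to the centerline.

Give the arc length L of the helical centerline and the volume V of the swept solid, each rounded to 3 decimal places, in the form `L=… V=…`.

L=764.056 V=12151.784

2πR = 2π·28 = 175.929189
per-turn = √(175.929189² + 37²) = √(30951.0794 + 1369) = √32320.0794 = 179.777861
L = 4.25 × 179.777861 = 764.055910
V = π·2.25² × L = 15.904313 × 764.055910 = 12151.784202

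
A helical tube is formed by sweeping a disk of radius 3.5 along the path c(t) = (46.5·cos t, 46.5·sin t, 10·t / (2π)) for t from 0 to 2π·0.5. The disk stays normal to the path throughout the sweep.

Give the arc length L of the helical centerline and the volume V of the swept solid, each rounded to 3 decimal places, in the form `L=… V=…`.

L=146.170 V=5625.265

2πR = 2π·46.5 = 292.168117
per-turn = √(292.168117² + 10²) = √(85362.2085 + 100) = √85462.2085 = 292.339201
L = 0.5 × 292.339201 = 146.169601
V = π·3.5² × L = 38.484510 × 146.169601 = 5625.265454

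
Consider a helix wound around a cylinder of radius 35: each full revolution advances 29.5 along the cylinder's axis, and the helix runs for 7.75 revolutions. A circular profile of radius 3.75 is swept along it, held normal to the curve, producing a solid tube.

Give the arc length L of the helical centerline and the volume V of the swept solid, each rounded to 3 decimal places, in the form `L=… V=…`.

L=1719.580 V=75968.721

2πR = 2π·35 = 219.911486
per-turn = √(219.911486² + 29.5²) = √(48361.0616 + 870.25) = √49231.3116 = 221.881301
L = 7.75 × 221.881301 = 1719.580080
V = π·3.75² × L = 44.178647 × 1719.580080 = 75968.720803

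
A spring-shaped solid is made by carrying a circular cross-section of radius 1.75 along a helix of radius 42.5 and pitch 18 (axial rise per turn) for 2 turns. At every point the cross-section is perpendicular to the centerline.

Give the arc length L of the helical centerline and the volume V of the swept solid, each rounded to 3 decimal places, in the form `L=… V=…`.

L=535.283 V=5150.023

2πR = 2π·42.5 = 267.035376
per-turn = √(267.035376² + 18²) = √(71307.8918 + 324) = √71631.8918 = 267.641349
L = 2 × 267.641349 = 535.282698
V = π·1.75² × L = 9.621128 × 535.282698 = 5150.023091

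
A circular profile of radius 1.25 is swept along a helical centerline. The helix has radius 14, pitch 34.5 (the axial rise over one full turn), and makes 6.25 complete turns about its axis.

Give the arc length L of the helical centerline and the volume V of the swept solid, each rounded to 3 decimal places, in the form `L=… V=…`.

2πR = 2π·14 = 87.964594
per-turn = √(87.964594² + 34.5²) = √(7737.7699 + 1190.25) = √8928.0199 = 94.488200
L = 6.25 × 94.488200 = 590.551247
V = π·1.25² × L = 4.908739 × 590.551247 = 2898.861655

L=590.551 V=2898.862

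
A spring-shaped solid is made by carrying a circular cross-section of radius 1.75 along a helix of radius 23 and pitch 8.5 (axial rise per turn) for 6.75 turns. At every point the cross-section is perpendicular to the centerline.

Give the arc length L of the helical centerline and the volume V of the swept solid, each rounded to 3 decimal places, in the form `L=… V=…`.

L=977.150 V=9401.289

2πR = 2π·23 = 144.513262
per-turn = √(144.513262² + 8.5²) = √(20884.0829 + 72.25) = √20956.3329 = 144.763023
L = 6.75 × 144.763023 = 977.150407
V = π·1.75² × L = 9.621128 × 977.150407 = 9401.288656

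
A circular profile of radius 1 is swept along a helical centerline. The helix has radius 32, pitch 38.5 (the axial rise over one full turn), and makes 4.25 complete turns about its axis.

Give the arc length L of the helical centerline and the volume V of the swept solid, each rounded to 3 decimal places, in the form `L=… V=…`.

L=870.038 V=2733.305

2πR = 2π·32 = 201.061930
per-turn = √(201.061930² + 38.5²) = √(40425.8996 + 1482.25) = √41908.1496 = 204.714801
L = 4.25 × 204.714801 = 870.037903
V = π·1² × L = 3.141593 × 870.037903 = 2733.304684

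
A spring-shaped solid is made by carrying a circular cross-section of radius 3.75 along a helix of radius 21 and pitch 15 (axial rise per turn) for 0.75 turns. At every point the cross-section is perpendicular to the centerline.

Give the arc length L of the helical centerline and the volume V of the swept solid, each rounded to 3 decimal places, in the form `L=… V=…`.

L=99.598 V=4400.086

2πR = 2π·21 = 131.946891
per-turn = √(131.946891² + 15²) = √(17409.9822 + 225) = √17634.9822 = 132.796770
L = 0.75 × 132.796770 = 99.597578
V = π·3.75² × L = 44.178647 × 99.597578 = 4400.086193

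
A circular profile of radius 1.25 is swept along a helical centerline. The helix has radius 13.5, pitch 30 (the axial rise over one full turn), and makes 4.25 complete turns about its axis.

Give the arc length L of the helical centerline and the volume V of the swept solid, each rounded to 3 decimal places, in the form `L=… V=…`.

2πR = 2π·13.5 = 84.823002
per-turn = √(84.823002² + 30²) = √(7194.9416 + 900) = √8094.9416 = 89.971893
L = 4.25 × 89.971893 = 382.380547
V = π·1.25² × L = 4.908739 × 382.380547 = 1877.006121

L=382.381 V=1877.006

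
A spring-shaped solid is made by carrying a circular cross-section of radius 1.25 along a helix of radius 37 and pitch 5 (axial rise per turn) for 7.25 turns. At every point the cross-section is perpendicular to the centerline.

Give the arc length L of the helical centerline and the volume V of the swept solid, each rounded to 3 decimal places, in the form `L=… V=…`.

2πR = 2π·37 = 232.477856
per-turn = √(232.477856² + 5²) = √(54045.9537 + 25) = √54070.9537 = 232.531619
L = 7.25 × 232.531619 = 1685.854236
V = π·1.25² × L = 4.908739 × 1685.854236 = 8275.417628

L=1685.854 V=8275.418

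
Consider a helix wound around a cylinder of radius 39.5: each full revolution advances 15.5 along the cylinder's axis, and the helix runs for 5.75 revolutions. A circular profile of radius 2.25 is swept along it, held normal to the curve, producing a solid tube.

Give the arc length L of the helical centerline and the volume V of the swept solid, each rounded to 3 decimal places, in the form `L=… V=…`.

2πR = 2π·39.5 = 248.185820
per-turn = √(248.185820² + 15.5²) = √(61596.2011 + 240.25) = √61836.4511 = 248.669361
L = 5.75 × 248.669361 = 1429.848825
V = π·2.25² × L = 15.904313 × 1429.848825 = 22740.762988

L=1429.849 V=22740.763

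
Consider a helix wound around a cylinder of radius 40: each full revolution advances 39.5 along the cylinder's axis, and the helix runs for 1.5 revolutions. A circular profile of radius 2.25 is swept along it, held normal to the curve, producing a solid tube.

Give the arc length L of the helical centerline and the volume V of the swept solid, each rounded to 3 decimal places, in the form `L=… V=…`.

2πR = 2π·40 = 251.327412
per-turn = √(251.327412² + 39.5²) = √(63165.4682 + 1560.25) = √64725.7182 = 254.412496
L = 1.5 × 254.412496 = 381.618744
V = π·2.25² × L = 15.904313 × 381.618744 = 6069.383880

L=381.619 V=6069.384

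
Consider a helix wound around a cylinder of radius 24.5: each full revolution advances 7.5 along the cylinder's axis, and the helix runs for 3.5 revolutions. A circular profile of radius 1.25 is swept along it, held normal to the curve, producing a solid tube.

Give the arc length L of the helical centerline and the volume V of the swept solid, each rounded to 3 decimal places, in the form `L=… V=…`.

L=539.422 V=2647.883

2πR = 2π·24.5 = 153.938040
per-turn = √(153.938040² + 7.5²) = √(23696.9202 + 56.25) = √23753.1702 = 154.120635
L = 3.5 × 154.120635 = 539.422223
V = π·1.25² × L = 4.908739 × 539.422223 = 2647.882645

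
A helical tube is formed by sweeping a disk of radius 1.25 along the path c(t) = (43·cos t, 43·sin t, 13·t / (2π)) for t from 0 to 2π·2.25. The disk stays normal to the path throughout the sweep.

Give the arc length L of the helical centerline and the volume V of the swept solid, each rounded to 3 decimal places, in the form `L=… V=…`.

2πR = 2π·43 = 270.176968
per-turn = √(270.176968² + 13²) = √(72995.5942 + 169) = √73164.5942 = 270.489545
L = 2.25 × 270.489545 = 608.601477
V = π·1.25² × L = 4.908739 × 608.601477 = 2987.465515

L=608.601 V=2987.466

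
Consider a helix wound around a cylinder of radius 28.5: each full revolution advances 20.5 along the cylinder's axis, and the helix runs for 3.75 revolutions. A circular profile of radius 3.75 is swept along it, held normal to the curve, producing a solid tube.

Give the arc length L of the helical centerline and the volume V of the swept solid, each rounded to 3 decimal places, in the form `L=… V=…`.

L=675.901 V=29860.410

2πR = 2π·28.5 = 179.070781
per-turn = √(179.070781² + 20.5²) = √(32066.3447 + 420.25) = √32486.5947 = 180.240380
L = 3.75 × 180.240380 = 675.901426
V = π·3.75² × L = 44.178647 × 675.901426 = 29860.410307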